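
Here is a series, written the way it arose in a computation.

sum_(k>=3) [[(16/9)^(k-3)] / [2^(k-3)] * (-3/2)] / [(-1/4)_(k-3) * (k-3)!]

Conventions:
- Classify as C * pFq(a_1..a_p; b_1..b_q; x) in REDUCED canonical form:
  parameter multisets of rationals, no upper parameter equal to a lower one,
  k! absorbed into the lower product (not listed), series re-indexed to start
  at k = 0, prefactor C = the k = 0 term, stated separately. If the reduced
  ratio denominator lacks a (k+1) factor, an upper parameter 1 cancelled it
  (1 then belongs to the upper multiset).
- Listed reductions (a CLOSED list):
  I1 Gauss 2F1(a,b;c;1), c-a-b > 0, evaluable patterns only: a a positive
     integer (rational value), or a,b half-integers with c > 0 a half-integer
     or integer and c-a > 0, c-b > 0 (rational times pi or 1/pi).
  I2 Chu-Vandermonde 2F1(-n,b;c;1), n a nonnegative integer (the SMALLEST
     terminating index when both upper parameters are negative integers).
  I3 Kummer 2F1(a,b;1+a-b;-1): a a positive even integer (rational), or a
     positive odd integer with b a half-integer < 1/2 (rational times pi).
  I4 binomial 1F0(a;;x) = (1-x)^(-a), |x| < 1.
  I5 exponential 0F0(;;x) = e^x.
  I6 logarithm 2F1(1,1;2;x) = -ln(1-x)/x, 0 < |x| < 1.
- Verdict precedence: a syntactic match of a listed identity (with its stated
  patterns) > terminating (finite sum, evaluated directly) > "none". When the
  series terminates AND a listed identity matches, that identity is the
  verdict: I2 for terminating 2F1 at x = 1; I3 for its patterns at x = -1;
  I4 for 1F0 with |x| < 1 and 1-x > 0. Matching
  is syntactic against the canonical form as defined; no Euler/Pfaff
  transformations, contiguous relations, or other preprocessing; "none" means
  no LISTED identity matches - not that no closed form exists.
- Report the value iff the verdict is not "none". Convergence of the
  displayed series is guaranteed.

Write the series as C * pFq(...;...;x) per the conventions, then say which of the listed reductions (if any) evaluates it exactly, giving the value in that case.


Structural cue: x = (8/9) and the two k-th powers (prefactor -3/2) combine into one argument.
Consecutive-term ratio: r(k) = (8/9) * 1 / [(k-1/4) (k+1)] - rational; roots negated = parameters, x = (8/9), C = -3/2.

The series (x = 8/9) is 0F1: upper {-}, lower {-1/4}, prefactor -3/2. Verdict: none (x = 8/9): each listed identity misses the multisets {-} ; {-1/4}.


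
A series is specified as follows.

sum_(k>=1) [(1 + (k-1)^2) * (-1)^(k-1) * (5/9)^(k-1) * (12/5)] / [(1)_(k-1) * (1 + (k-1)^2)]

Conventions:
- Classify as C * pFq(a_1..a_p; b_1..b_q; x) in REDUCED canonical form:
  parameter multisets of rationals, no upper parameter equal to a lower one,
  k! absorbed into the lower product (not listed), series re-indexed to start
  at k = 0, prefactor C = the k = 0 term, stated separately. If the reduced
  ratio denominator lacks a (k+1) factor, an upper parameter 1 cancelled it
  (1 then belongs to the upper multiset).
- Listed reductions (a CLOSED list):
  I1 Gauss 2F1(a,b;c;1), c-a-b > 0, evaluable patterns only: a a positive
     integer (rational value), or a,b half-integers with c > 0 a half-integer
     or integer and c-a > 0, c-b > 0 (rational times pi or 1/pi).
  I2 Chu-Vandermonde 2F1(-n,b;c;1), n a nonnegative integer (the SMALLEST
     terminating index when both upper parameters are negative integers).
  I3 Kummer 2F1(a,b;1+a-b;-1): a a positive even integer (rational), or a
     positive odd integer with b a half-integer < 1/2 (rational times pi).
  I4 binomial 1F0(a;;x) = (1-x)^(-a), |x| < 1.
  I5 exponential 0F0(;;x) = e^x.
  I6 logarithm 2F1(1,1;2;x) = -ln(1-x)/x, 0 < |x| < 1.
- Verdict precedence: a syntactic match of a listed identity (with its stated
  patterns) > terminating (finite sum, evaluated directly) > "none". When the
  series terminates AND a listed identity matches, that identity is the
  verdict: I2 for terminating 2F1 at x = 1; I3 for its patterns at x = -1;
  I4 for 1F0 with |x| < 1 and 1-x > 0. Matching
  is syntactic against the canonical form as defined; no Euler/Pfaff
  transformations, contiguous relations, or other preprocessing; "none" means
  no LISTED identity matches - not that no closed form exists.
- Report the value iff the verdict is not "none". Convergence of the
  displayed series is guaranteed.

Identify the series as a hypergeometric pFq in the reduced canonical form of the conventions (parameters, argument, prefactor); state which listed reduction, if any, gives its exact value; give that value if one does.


Prefactor 12/5, argument -5/9: 0F0 with upper {-} over lower {-}. Verdict: the exponential series (I5) applies (the 0F0 exponential series at x = -5/9). Its exact value is (12/5) * e^(-5/9).

Key step: with t_0 = 12/5, the (-1)^k factor (C = 12/5, x = -5/9) folds into the argument's sign.
Consecutive-term ratio: r(k) = (-5/9) * 1 / [(k+1)] - rational in k. x = (-5/9); t_0 = 12/5; negate the roots.


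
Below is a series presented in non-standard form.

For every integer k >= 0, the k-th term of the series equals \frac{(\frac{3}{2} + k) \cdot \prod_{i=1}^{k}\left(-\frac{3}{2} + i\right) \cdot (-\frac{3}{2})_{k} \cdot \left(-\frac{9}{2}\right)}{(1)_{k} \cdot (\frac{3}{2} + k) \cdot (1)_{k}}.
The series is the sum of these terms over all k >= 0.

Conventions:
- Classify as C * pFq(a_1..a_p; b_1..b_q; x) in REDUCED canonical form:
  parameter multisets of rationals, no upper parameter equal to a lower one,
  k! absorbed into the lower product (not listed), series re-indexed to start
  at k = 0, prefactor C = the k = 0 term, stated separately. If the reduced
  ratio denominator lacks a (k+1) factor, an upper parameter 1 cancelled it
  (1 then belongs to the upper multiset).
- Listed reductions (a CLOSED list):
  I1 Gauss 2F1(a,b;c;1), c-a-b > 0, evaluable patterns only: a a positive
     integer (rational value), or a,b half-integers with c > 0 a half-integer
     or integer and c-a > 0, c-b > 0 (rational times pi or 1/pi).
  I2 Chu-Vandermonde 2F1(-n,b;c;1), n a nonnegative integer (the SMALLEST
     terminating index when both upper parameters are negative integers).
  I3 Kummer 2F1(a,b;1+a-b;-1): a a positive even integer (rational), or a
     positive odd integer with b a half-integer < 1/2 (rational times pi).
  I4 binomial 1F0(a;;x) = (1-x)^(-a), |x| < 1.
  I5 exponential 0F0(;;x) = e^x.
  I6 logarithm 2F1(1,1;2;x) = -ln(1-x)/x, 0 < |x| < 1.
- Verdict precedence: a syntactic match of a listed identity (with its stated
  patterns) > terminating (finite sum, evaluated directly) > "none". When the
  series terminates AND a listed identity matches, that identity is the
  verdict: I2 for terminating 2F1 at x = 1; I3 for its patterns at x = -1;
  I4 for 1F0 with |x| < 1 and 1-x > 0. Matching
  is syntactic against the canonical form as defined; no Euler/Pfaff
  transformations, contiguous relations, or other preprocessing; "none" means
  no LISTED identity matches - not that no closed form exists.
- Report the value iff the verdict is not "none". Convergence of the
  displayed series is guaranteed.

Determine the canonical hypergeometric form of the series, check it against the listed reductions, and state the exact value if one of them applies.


At argument 1: a 2F1 with upper {-\frac{3}{2}, -\frac{1}{2}}, lower {1}, scaled by C = -\frac{9}{2}. Verdict: the half-integer Gauss pattern (I1) matches (x = 1; upper {-\frac{3}{2}, -\frac{1}{2}} half-integers, c = 1 in the evaluable pattern). Exact value: \left(-24\right) / \pi.

First insight: with t_0 = -\frac{9}{2}, striking the common factor k + 3/2 reduces the term (C = -9/2, x = 1).
Step ratio: r(k) = 1 * (k-\frac{3}{2}) (k-\frac{1}{2}) / [(k+1) (k+1)] ; factor over Q: parameters, x = 1, and C = -\frac{9}{2}.


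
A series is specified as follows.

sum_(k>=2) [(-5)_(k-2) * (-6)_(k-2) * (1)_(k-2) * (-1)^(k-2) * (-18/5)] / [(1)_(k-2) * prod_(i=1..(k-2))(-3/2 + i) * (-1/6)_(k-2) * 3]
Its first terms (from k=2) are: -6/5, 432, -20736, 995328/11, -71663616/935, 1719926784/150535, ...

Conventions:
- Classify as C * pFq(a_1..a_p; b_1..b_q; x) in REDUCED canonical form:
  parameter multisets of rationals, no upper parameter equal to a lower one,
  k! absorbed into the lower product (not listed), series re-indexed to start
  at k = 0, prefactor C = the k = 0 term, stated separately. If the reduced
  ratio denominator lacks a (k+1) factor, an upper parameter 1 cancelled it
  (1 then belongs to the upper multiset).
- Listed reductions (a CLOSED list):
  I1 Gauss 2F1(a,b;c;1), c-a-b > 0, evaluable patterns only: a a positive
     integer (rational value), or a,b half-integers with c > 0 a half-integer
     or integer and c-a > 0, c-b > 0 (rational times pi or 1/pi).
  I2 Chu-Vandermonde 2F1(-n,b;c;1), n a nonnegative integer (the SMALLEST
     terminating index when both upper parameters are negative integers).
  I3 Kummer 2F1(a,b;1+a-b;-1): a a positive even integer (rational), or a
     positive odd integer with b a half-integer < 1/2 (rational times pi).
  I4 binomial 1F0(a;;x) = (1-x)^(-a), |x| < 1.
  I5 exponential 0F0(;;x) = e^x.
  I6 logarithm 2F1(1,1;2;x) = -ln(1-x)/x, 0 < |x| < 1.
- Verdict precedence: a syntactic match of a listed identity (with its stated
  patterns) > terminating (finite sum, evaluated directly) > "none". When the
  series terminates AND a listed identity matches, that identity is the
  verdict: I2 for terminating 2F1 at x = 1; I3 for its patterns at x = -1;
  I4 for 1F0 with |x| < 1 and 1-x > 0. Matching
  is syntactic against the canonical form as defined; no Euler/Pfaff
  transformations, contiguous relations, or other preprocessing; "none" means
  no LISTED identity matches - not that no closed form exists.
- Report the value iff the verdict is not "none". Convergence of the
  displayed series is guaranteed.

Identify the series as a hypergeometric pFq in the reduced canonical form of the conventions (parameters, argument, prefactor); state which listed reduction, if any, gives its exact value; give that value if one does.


With C = -6/5: the canonical form is 3F2(-6, -5, 1; -1/2, -1/6; -1). Verdict: terminating at k = 5: the factor (-5)_k kills every later term; summing the 6 survivors is exact. Its exact value is 746505006/150535.

The tell: from the first term -6/5: the constant factors (C = -6/5, x = -1) combine into one prefactor.
Ratio: r(k) = (-1) * (k-6) (k-5) (k+1) / [(k-1/2) (k-1/6) (k+1)] - rational; roots negated = parameters, x = (-1), C = -6/5.


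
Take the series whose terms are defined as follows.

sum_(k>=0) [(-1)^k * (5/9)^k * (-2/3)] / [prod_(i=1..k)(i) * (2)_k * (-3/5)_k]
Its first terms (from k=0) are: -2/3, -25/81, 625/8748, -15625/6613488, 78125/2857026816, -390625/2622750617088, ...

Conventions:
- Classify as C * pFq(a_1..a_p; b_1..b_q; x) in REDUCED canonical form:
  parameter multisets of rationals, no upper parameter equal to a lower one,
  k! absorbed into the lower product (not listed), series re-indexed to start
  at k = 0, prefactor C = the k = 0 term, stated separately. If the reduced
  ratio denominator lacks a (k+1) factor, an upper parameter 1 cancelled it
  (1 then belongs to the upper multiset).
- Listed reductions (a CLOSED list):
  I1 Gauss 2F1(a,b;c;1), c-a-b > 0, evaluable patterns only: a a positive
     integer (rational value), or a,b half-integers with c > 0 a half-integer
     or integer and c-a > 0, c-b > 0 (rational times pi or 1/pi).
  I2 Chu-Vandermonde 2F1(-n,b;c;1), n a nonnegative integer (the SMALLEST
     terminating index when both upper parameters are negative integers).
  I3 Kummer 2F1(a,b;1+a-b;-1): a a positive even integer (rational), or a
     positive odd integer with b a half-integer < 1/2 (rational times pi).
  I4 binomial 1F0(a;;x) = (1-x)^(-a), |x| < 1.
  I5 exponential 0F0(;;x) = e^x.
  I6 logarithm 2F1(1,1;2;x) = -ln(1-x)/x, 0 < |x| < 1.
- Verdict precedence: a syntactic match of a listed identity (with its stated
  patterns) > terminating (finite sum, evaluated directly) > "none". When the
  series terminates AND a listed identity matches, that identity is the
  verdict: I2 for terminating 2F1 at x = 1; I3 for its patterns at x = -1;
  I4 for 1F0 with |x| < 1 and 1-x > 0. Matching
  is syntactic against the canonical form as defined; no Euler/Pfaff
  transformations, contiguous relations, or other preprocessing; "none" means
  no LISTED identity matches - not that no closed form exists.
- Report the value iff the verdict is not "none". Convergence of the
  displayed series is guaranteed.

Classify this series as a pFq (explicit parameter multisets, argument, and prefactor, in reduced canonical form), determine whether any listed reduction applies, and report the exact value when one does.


The series (x = -5/9) is 0F2: upper {-}, lower {-3/5, 2}, prefactor -2/3. Verdict: none - this 0F2 at x = -5/9 matches no listed pattern, and upper {-} holds no stopper.

Key observation: from the first term -2/3: the product of the first k integers (prefactor -2/3) is k!.
Consecutive-term ratio: r(k) = (-5/9) * 1 / [(k-3/5) (k+2) (k+1)] - rational in k, leading ratio (-5/9); with t_0 = -2/3, classification follows.


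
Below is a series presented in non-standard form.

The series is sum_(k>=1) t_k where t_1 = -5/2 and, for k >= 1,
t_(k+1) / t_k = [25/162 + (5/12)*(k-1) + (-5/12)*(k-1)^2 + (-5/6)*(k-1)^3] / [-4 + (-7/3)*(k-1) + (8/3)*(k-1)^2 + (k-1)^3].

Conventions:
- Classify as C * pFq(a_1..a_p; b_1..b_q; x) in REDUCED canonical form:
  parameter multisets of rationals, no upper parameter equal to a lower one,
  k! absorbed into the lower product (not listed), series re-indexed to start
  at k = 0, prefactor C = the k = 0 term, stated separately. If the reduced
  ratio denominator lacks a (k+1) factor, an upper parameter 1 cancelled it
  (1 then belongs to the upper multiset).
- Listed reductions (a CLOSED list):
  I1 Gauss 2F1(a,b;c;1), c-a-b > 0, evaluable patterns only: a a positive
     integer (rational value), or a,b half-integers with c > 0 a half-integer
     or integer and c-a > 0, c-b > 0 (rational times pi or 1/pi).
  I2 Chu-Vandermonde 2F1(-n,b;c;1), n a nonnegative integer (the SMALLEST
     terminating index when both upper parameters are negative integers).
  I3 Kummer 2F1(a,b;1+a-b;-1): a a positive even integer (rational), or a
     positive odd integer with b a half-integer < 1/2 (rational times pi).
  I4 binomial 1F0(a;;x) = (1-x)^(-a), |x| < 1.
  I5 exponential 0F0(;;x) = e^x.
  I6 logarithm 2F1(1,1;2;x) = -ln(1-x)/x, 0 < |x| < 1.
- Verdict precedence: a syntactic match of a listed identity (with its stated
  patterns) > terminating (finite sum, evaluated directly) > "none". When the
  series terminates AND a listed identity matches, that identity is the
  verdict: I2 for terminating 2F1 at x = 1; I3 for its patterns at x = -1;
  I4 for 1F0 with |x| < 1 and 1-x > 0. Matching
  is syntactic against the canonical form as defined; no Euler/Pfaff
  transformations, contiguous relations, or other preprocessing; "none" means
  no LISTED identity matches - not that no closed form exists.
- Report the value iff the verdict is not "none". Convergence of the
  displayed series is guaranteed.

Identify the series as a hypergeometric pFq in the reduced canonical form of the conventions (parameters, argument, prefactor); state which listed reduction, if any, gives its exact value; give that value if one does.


With C = -5/2: the canonical form is 3F2(-2/3, 1/3, 5/6; -4/3, 3; -5/6). Verdict: none (x = -5/6): each listed identity misses the multisets {-2/3, 1/3, 5/6} ; {-4/3, 3}.

Key observation: t_0 = -5/2 here, and factor the ratio over Q (prefactor -5/2): negated roots = parameters.
Consecutive-term ratio: r(k) = (-5/6) * (k-2/3) (k+1/3) (k+5/6) / [(k-4/3) (k+3) (k+1)] - rational in k, leading ratio (-5/6); with t_0 = -5/2, classification follows.


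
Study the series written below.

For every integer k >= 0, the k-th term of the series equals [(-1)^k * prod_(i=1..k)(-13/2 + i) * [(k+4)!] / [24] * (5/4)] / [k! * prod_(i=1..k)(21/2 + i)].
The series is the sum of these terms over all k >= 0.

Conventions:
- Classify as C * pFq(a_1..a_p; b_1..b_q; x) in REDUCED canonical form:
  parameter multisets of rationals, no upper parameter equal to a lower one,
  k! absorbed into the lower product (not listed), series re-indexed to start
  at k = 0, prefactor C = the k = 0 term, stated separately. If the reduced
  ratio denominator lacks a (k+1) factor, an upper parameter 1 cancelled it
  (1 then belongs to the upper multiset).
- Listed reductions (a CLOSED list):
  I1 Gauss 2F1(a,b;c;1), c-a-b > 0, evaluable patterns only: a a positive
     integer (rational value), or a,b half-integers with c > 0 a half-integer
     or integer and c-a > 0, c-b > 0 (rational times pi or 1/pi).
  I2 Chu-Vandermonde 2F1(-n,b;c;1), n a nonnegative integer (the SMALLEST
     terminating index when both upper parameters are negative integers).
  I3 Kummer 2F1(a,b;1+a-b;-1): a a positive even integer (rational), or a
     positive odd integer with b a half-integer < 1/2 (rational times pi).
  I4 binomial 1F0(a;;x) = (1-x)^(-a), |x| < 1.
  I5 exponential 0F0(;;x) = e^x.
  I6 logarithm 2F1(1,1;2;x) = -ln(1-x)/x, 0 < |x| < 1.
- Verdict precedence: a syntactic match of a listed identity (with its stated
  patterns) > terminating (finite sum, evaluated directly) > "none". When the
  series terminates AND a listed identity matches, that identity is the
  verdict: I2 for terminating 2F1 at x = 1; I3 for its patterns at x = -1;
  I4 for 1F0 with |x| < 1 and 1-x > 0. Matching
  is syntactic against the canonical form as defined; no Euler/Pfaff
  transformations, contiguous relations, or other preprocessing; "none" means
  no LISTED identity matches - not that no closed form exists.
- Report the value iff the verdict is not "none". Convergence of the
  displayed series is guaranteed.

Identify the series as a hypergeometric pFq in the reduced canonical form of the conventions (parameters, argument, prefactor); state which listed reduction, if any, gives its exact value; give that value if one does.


Key step: t_0 being 5/4, the running product (C = 5/4) telescopes to a rising factorial.
Consecutive-term ratio: r(k) = (-1) * (k-11/2) (k+5) / [(k+23/2) (k+1)] - poly over poly, x = (-1) from leading terms; C = 5/4 at k = 0.

Prefactor 5/4, argument -1: 2F1 with upper {-11/2, 5} over lower {23/2}. Verdict: this is Kummer's theorem (I3) (x = -1; c = 23/2 equals 1+a-b for upper {-11/2, 5}: listed pattern). Value: (218243025/67108864) * pi.


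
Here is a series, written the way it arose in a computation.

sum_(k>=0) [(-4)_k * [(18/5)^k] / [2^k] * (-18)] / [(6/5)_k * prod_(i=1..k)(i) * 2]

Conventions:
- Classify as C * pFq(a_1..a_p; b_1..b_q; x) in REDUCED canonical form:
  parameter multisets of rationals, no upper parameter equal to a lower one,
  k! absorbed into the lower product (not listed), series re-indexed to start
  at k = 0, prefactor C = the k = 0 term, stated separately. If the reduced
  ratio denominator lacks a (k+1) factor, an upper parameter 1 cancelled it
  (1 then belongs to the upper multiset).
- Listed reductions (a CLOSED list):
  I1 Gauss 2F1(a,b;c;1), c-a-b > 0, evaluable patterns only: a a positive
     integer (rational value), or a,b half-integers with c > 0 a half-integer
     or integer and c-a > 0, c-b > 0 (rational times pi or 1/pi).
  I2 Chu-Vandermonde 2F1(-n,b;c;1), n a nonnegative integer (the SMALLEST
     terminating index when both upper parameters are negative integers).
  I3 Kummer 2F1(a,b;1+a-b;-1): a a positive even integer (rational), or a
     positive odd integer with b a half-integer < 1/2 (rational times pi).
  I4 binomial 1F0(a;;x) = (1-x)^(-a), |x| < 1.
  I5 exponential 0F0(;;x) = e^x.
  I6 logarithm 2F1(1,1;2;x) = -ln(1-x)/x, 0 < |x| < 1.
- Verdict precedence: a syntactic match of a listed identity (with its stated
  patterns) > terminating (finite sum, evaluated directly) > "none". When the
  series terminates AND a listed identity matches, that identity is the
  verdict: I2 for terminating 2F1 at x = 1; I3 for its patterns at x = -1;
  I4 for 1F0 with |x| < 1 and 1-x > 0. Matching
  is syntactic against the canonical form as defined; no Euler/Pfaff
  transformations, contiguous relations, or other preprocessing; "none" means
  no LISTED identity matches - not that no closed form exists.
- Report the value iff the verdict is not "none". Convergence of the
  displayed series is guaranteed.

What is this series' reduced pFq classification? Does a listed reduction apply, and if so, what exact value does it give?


x = 9/5 here; the reduced form reads 1F1, upper {-4}, lower {6/5}, C = -9. Verdict: terminating - upper parameter -4 makes this a finite sum (last index 4), evaluated exactly. Sum: 2259/2464.

Structural cue: t_0 = -9 here, and the constant factors (C = -9, x = 9/5) combine into one prefactor.
Ratio: r(k) = (9/5) * (k-4) / [(k+6/5) (k+1)] ; factor over Q: parameters, x = (9/5), and C = -9.


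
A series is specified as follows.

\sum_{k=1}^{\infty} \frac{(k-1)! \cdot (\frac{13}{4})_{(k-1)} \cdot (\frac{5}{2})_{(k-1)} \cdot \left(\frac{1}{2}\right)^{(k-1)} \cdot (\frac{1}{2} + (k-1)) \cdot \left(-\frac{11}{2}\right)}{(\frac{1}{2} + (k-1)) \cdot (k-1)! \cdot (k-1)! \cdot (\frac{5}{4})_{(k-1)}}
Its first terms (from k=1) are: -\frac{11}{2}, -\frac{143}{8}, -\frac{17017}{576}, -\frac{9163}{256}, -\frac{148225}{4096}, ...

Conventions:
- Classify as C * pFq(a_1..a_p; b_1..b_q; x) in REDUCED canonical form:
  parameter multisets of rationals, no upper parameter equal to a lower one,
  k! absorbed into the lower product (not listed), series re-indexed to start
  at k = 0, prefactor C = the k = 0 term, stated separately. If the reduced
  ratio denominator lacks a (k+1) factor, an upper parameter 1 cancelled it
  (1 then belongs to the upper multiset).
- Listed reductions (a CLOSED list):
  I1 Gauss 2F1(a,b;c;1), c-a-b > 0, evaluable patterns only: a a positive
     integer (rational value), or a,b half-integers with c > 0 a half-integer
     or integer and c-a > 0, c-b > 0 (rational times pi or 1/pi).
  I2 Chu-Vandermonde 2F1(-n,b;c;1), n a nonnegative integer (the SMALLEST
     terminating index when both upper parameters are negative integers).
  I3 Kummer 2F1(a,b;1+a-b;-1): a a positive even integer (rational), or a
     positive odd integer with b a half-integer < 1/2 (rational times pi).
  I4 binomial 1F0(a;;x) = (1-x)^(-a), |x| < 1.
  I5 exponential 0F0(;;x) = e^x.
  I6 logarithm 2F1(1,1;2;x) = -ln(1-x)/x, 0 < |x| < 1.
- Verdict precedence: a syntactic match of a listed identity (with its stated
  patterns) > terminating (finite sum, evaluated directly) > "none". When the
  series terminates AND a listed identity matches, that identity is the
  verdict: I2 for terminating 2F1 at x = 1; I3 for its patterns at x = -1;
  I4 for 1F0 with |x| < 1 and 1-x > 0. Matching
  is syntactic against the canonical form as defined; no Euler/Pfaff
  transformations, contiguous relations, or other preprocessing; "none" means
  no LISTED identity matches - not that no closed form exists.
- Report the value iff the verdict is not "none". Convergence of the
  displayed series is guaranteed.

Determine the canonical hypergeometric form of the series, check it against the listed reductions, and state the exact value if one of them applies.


With C = -\frac{11}{2}: the canonical form is 2F1(\frac{5}{2}, \frac{13}{4}; \frac{5}{4}; \frac{1}{2}). Verdict: none. No listed pattern accepts 2F1(\frac{5}{2}, \frac{13}{4}; \frac{5}{4}; \frac{1}{2}).

The tell: x = \frac{1}{2} and the factorial ratio (prefactor -11/2) (k+a-1)!/(a-1)! is a rising factorial (a)_k.
Term ratio: r(k) = \frac{1}{2} * (k+\frac{5}{2}) (k+\frac{13}{4}) / [(k+\frac{5}{4}) (k+1)] ; factor over Q: parameters, x = \frac{1}{2}, and C = -\frac{11}{2}.


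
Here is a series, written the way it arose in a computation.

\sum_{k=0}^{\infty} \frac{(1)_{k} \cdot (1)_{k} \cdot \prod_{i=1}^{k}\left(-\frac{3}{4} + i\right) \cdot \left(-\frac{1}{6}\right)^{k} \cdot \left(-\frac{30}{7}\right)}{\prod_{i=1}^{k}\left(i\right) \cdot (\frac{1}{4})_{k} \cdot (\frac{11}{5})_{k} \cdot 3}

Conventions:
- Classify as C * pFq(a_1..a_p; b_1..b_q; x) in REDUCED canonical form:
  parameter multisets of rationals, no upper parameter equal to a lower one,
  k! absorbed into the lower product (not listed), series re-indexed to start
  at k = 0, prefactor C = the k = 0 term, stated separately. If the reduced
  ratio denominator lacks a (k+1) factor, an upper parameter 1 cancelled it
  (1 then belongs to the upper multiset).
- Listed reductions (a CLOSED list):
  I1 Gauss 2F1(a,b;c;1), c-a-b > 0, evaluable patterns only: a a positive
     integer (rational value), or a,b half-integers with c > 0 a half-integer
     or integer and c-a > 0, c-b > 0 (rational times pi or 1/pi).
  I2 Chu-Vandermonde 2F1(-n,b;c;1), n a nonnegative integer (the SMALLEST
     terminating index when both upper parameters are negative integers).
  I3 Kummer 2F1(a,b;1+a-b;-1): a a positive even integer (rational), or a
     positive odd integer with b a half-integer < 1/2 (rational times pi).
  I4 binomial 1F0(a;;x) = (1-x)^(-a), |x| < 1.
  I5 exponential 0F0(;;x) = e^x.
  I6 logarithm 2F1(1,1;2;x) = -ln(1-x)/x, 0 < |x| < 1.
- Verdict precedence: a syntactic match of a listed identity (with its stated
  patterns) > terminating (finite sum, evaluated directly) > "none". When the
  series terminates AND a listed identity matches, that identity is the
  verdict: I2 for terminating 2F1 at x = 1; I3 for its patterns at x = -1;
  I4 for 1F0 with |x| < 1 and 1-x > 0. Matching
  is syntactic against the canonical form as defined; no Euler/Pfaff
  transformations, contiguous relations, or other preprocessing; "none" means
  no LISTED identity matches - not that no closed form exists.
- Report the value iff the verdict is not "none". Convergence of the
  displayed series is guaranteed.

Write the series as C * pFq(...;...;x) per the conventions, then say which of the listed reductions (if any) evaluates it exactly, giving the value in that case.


Key observation: with t_0 = -\frac{10}{7}, the product of the first k integers (prefactor -10/7) is k!.
Consecutive-term ratio: r(k) = -\frac{1}{6} * (k+1) (k+1) / [(k+\frac{11}{5}) (k+1)] - poly over poly, x = -\frac{1}{6} from leading terms; C = -\frac{10}{7} at k = 0.

x = -\frac{1}{6} here; the reduced form reads 2F1, upper {1, 1}, lower {\frac{11}{5}}, C = -\frac{10}{7}. Verdict: none - this 2F1 at x = -\frac{1}{6} matches no listed pattern, and upper {1, 1} holds no stopper.


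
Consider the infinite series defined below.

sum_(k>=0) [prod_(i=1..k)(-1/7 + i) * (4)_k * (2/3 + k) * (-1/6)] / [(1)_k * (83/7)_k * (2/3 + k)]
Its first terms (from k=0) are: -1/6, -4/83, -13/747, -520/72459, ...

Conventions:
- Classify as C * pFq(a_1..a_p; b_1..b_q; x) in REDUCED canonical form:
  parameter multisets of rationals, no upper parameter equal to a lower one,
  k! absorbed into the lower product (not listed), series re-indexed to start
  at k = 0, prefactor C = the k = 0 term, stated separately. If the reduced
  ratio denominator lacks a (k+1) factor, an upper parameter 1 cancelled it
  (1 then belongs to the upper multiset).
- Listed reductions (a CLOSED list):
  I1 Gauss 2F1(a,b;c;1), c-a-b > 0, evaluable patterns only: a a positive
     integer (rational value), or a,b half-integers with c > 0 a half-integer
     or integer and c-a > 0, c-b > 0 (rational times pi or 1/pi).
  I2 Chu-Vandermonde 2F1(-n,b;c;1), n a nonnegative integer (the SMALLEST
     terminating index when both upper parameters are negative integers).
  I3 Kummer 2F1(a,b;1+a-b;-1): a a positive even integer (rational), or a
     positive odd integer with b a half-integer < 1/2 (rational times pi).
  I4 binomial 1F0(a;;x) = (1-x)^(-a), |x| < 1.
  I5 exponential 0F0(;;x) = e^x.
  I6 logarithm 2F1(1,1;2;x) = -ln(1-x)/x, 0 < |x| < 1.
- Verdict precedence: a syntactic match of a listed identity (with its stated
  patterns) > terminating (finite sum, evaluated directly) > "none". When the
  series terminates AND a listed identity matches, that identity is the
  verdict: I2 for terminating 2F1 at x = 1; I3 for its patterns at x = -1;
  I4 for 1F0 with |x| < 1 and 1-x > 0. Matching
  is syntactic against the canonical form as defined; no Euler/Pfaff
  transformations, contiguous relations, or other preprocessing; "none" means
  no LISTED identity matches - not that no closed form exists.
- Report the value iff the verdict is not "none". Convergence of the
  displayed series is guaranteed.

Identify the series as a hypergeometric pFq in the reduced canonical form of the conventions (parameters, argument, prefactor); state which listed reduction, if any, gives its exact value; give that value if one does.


Reduced: x = 1, 2F1, upper = {6/7, 4}, lower = {83/7}, C = -1/6. Verdict: the Gauss summation I1 applies (x = 1: the Gamma ratio telescopes since c-a-b = 7 > 0 and a = 4 in Z>0). Value: -149017/605052.

First insight: t_0 = -1/6 here, and (1)_k (prefactor -1/6) is k! itself.
Term ratio: r(k) = 1 * (k+6/7) (k+4) / [(k+83/7) (k+1)] - rational in k. x = 1; t_0 = -1/6; negate the roots.


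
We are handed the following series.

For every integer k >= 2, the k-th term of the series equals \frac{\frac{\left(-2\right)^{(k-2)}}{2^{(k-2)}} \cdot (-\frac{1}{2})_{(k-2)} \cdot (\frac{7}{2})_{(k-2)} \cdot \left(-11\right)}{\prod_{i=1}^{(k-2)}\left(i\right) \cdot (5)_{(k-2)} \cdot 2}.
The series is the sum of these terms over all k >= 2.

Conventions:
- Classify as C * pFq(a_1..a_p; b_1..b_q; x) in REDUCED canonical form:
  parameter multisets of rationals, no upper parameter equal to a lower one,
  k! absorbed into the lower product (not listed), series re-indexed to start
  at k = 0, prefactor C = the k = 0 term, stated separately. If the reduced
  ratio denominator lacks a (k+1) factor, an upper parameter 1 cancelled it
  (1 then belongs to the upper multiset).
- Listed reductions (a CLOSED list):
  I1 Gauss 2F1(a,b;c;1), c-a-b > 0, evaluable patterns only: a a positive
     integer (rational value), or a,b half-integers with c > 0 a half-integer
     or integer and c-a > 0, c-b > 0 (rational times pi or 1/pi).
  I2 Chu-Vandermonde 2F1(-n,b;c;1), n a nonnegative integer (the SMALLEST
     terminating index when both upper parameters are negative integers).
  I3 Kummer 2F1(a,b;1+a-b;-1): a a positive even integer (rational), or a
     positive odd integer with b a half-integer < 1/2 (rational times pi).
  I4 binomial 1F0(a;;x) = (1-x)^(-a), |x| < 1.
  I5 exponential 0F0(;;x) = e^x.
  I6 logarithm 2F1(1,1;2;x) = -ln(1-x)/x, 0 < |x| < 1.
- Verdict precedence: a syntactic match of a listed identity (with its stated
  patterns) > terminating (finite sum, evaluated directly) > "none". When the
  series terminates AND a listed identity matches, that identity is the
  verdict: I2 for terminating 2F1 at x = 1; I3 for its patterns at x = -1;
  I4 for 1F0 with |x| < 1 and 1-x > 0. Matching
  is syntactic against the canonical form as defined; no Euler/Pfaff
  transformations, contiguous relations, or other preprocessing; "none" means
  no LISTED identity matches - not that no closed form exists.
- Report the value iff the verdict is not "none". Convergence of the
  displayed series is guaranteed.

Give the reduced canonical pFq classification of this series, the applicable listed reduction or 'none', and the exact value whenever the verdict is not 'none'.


Prefactor -\frac{11}{2}, argument -1: 2F1 with upper {-\frac{1}{2}, \frac{7}{2}} over lower {5}. Verdict: none. No listed pattern accepts 2F1(-\frac{1}{2}, \frac{7}{2}; 5; -1).

First insight: t_0 = -\frac{11}{2} here, and the product of the first k integers (C = -11/2) is k!.
Step ratio: r(k) = -1 * (k-\frac{1}{2}) (k+\frac{7}{2}) / [(k+5) (k+1)] - rational in k, leading ratio -1; with t_0 = -\frac{11}{2}, classification follows.


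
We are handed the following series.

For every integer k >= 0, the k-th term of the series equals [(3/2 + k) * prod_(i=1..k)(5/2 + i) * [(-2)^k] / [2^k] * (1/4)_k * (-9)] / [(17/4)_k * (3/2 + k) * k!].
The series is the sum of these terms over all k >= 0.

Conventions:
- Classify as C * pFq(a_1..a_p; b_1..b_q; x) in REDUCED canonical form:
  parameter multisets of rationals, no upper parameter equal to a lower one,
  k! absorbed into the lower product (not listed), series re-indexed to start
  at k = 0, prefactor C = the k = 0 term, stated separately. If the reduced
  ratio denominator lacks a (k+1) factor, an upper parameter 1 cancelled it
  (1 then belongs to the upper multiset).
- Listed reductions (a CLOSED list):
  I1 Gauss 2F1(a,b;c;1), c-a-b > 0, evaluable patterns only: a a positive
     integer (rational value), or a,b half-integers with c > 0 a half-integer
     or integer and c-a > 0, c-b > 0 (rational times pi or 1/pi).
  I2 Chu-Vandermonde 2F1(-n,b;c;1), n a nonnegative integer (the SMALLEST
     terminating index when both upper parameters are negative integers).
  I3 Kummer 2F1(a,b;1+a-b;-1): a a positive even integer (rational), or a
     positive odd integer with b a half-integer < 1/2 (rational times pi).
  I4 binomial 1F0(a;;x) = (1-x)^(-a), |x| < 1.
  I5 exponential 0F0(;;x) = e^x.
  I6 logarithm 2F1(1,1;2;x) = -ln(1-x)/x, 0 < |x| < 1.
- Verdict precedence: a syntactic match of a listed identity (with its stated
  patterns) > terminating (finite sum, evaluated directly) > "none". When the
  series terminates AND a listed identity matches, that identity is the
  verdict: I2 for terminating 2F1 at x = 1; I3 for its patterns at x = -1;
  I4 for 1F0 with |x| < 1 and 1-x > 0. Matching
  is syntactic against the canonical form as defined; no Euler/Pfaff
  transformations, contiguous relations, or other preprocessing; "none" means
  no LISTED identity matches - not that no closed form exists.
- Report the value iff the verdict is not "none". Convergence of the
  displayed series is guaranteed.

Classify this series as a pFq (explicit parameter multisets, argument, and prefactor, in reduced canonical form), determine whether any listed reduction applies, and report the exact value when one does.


At argument -1: a 2F1 with upper {1/4, 7/2}, lower {17/4}, scaled by C = -9. Verdict: none (x = -1): each listed identity misses the multisets {1/4, 7/2} ; {17/4}.

Structural cue: t_0 being -9, the running product (prefactor -9) telescopes to a rising factorial.
Step ratio: r(k) = (-1) * (k+1/4) (k+7/2) / [(k+17/4) (k+1)] - rational; roots negated = parameters, x = (-1), C = -9.


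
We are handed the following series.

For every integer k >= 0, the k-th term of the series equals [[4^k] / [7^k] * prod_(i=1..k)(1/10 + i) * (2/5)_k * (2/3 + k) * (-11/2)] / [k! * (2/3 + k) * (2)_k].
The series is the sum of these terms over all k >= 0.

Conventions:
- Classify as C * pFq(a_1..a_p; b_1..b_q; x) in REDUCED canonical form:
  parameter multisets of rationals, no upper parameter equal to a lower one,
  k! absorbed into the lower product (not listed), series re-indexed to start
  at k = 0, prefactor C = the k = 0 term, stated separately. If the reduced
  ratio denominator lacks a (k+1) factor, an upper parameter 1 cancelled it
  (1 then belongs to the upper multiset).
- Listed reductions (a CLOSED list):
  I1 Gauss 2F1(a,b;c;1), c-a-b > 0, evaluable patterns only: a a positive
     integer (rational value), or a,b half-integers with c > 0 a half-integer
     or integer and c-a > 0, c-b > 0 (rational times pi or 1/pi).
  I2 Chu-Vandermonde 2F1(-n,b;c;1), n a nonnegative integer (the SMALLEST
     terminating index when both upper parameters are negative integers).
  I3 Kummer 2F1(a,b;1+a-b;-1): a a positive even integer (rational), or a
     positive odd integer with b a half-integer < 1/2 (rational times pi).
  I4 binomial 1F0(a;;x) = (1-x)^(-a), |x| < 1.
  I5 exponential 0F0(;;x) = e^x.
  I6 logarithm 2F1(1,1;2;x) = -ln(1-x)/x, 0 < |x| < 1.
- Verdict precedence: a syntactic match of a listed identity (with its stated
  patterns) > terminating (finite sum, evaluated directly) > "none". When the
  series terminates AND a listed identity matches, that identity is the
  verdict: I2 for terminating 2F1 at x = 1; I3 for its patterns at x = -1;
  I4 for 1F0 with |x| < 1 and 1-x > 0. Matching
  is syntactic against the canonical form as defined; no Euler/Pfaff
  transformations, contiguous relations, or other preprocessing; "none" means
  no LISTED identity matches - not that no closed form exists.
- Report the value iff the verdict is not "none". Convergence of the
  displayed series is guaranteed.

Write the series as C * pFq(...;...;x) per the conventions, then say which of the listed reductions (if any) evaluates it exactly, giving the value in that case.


Reduced: x = 4/7, 2F1, upper = {2/5, 11/10}, lower = {2}, C = -11/2. Verdict: none. A 2F1 with upper {2/5, 11/10} fits none of I1-I6 at x = 4/7; the sum runs forever.

Key step: t_0 = -11/2 here, and the running product (C = -11/2, x = 4/7) telescopes to a rising factorial.
Ratio: r(k) = (4/7) * (k+2/5) (k+11/10) / [(k+2) (k+1)] - rational in k. x = (4/7); t_0 = -11/2; negate the roots.


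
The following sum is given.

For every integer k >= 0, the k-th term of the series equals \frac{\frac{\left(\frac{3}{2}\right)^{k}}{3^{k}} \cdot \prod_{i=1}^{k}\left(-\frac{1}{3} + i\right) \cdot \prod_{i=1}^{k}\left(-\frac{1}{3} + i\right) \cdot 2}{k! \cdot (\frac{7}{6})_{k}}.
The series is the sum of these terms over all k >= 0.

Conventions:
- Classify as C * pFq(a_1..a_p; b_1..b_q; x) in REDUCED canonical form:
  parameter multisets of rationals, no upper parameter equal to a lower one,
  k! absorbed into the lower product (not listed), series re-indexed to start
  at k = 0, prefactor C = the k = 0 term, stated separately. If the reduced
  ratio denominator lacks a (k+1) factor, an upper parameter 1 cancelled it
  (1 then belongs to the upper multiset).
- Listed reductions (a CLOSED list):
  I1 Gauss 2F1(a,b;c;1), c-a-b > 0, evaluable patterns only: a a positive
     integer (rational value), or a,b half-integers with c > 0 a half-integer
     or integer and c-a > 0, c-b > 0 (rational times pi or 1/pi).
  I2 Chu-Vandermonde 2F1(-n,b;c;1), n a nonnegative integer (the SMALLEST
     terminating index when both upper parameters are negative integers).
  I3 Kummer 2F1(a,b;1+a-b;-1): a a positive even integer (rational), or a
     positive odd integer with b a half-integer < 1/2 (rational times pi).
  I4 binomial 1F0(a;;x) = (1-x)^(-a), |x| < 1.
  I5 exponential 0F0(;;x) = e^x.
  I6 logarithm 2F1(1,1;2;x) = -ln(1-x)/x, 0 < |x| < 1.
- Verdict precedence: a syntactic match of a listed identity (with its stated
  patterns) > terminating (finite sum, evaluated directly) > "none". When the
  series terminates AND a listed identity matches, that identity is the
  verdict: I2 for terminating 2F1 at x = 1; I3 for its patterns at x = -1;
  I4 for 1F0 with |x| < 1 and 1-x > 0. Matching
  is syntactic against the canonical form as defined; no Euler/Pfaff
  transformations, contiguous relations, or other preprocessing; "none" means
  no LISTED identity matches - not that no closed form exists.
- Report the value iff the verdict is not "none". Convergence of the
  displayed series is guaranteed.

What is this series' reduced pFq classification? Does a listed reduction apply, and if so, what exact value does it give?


Canonical form: C = 2 times 2F1 with upper {\frac{2}{3}, \frac{2}{3}}, lower {\frac{7}{6}}, x = \frac{1}{2}. Verdict: none - this 2F1 at x = \frac{1}{2} matches no listed pattern, and upper {\frac{2}{3}, \frac{2}{3}} holds no stopper.

Structural cue: t_0 = 2 here, and the two k-th powers (C = 2) combine into one argument.
Term ratio: r(k) = \frac{1}{2} * (k+\frac{2}{3}) (k+\frac{2}{3}) / [(k+\frac{7}{6}) (k+1)] - poly over poly, x = \frac{1}{2} from leading terms; C = 2 at k = 0.


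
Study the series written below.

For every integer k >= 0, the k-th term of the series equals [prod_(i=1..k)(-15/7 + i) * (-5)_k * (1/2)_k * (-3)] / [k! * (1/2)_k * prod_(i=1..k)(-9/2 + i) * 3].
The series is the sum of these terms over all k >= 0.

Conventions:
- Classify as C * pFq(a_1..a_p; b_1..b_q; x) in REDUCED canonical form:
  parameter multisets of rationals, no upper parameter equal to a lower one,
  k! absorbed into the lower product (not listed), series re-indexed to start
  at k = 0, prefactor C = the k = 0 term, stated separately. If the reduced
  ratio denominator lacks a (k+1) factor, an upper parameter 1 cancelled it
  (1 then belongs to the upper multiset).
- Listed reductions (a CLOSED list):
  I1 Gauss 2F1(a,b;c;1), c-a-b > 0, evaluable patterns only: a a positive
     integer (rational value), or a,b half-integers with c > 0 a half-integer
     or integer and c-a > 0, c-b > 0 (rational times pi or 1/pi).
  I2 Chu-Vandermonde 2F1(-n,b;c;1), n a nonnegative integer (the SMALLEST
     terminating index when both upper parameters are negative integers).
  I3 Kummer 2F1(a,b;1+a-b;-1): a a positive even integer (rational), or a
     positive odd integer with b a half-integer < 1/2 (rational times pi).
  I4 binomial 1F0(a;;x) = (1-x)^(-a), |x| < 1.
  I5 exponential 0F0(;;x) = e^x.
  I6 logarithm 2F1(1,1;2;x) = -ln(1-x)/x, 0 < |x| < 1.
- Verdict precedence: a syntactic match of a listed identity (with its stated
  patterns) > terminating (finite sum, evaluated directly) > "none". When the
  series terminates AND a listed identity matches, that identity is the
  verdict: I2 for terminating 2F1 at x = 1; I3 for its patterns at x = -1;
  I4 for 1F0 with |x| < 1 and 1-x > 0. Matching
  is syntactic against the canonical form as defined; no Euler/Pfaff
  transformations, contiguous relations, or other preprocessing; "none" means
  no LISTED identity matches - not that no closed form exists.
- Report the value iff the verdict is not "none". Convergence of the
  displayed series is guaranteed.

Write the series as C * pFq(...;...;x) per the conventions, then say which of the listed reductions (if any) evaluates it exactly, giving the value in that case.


The tell: t_0 = -1 here, and the constant factors (C = -1, x = 1) combine into one prefactor.
Ratio: r(k) = 1 * (k-5) (k-8/7) / [(k-7/2) (k+1)] - rational in k. x = 1; t_0 = -1; negate the roots.

Classification (C = -1): 2F1 with upper {-5, -8/7}, lower {-7/2}, argument x = 1. Verdict (x = 1): Vandermonde's identity (I2) applies (terminating 2F1 at x = 1 with n = 5, b = -8/7, c = -7/2). Exact value: 43263/117649.
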